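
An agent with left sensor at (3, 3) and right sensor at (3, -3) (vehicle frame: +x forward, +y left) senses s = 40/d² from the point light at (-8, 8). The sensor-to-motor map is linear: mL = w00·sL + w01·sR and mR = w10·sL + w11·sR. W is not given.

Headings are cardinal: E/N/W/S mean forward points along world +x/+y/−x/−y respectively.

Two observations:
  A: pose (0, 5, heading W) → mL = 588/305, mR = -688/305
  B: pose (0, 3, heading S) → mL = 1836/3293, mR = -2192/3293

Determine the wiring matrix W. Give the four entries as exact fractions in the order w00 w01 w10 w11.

obs A: pose=(0,5,W) → sL=40/61, sR=8/5, mL=588/305, mR=-688/305
obs B: pose=(0,3,S) → sL=8/37, sR=40/89, mL=1836/3293, mR=-2192/3293
sensor matrix S = [[40/61, 8/5], [8/37, 40/89]]; det S = -51456/1004365
solve [mL_A; mL_B] = S·[w00; w01] and [mR_A; mR_B] = S·[w10; w11]:
  w00 = 1/2, w01 = 1, w10 = -1, w11 = -1

1/2 1 -1 -1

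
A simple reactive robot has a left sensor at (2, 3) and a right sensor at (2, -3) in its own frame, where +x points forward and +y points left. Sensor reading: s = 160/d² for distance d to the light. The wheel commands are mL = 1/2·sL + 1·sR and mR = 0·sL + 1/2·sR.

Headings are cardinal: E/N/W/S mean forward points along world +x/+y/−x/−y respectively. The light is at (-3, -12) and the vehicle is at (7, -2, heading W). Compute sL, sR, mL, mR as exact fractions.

160/113 160/233 36720/26329 80/233

left sensor world pos  = (5, -5); dL² = 113
right sensor world pos = (5, 1); dR² = 233
sL = 160/113 = 160/113
sR = 160/233 = 160/233
mL = 1/2·sL + 1·sR = 36720/26329
mR = 0·sL + 1/2·sR = 80/233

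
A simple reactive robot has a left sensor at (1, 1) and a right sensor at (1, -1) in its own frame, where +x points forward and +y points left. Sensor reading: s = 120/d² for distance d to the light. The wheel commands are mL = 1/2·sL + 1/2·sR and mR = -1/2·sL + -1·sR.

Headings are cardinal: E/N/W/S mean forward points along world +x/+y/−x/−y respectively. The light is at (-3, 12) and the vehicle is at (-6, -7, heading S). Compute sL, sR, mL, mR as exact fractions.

30/101 15/52 3075/10504 -2295/5252

left sensor world pos  = (-5, -8); dL² = 404
right sensor world pos = (-7, -8); dR² = 416
sL = 120/404 = 30/101
sR = 120/416 = 15/52
mL = 1/2·sL + 1/2·sR = 3075/10504
mR = -1/2·sL + -1·sR = -2295/5252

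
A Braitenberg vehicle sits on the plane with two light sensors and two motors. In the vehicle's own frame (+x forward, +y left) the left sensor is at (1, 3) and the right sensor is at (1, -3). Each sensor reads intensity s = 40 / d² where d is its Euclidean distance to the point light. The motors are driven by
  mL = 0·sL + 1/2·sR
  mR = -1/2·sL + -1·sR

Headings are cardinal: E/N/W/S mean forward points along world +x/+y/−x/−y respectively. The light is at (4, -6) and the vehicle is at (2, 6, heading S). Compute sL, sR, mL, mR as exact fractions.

20/61 20/73 10/73 -1950/4453

left sensor world pos  = (5, 5); dL² = 122
right sensor world pos = (-1, 5); dR² = 146
sL = 40/122 = 20/61
sR = 40/146 = 20/73
mL = 0·sL + 1/2·sR = 10/73
mR = -1/2·sL + -1·sR = -1950/4453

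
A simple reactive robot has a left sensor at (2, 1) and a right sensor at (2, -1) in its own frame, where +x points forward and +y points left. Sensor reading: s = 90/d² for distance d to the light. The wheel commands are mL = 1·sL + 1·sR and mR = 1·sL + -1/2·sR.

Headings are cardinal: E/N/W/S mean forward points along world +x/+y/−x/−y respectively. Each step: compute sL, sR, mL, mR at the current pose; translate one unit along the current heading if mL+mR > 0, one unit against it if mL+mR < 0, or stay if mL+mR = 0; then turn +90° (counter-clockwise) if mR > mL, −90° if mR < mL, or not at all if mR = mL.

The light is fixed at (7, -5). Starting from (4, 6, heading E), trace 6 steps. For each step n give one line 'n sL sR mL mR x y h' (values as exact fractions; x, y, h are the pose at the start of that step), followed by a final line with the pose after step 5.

n=0: pose=(4,6,E); sL=18/29, sR=90/101; mL=4428/2929, mR=513/2929; mL+mR=4941/2929 → advance +1; mR−mL=-135/101 → turn -1·90°
n=1: pose=(5,6,S); sL=45/41, sR=1; mL=86/41, mR=49/82; mL+mR=221/82 → advance +1; mR−mL=-3/2 → turn -1·90°
n=2: pose=(5,5,W); sL=90/97, sR=90/137; mL=21060/13289, mR=7965/13289; mL+mR=29025/13289 → advance +1; mR−mL=-135/137 → turn -1·90°
n=3: pose=(4,5,N); sL=9/16, sR=45/74; mL=693/592, mR=153/592; mL+mR=423/296 → advance +1; mR−mL=-135/148 → turn -1·90°
n=4: pose=(4,6,E); sL=18/29, sR=90/101; mL=4428/2929, mR=513/2929; mL+mR=4941/2929 → advance +1; mR−mL=-135/101 → turn -1·90°
n=5: pose=(5,6,S); sL=45/41, sR=1; mL=86/41, mR=49/82; mL+mR=221/82 → advance +1; mR−mL=-3/2 → turn -1·90°

0 18/29 90/101 4428/2929 513/2929 4 6 E
1 45/41 1 86/41 49/82 5 6 S
2 90/97 90/137 21060/13289 7965/13289 5 5 W
3 9/16 45/74 693/592 153/592 4 5 N
4 18/29 90/101 4428/2929 513/2929 4 6 E
5 45/41 1 86/41 49/82 5 6 S
final 5 5 W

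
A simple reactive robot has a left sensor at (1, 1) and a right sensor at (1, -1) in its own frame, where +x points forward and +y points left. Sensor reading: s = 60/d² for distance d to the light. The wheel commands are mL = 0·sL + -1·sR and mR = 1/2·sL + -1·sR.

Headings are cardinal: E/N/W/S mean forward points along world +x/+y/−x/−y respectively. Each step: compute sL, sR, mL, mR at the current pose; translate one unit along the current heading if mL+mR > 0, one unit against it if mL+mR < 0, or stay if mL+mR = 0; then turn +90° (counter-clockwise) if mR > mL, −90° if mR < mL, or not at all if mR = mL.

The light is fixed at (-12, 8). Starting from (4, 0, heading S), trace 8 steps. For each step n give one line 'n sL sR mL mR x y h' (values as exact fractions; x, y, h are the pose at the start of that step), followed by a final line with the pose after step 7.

0 6/37 10/51 -10/51 -217/1887 4 0 S
1 12/65 60/353 -60/353 -1782/22945 4 1 E
2 15/58 15/73 -15/73 -645/8468 3 1 N
3 60/277 12/49 -12/49 -1854/13573 3 0 W
4 6/37 10/51 -10/51 -217/1887 4 0 S
5 12/65 60/353 -60/353 -1782/22945 4 1 E
6 15/58 15/73 -15/73 -645/8468 3 1 N
7 60/277 12/49 -12/49 -1854/13573 3 0 W
final 4 0 S

n=0: pose=(4,0,S); sL=6/37, sR=10/51; mL=-10/51, mR=-217/1887; mL+mR=-587/1887 → advance -1; mR−mL=3/37 → turn +1·90°
n=1: pose=(4,1,E); sL=12/65, sR=60/353; mL=-60/353, mR=-1782/22945; mL+mR=-5682/22945 → advance -1; mR−mL=6/65 → turn +1·90°
n=2: pose=(3,1,N); sL=15/58, sR=15/73; mL=-15/73, mR=-645/8468; mL+mR=-2385/8468 → advance -1; mR−mL=15/116 → turn +1·90°
n=3: pose=(3,0,W); sL=60/277, sR=12/49; mL=-12/49, mR=-1854/13573; mL+mR=-5178/13573 → advance -1; mR−mL=30/277 → turn +1·90°
n=4: pose=(4,0,S); sL=6/37, sR=10/51; mL=-10/51, mR=-217/1887; mL+mR=-587/1887 → advance -1; mR−mL=3/37 → turn +1·90°
n=5: pose=(4,1,E); sL=12/65, sR=60/353; mL=-60/353, mR=-1782/22945; mL+mR=-5682/22945 → advance -1; mR−mL=6/65 → turn +1·90°
n=6: pose=(3,1,N); sL=15/58, sR=15/73; mL=-15/73, mR=-645/8468; mL+mR=-2385/8468 → advance -1; mR−mL=15/116 → turn +1·90°
n=7: pose=(3,0,W); sL=60/277, sR=12/49; mL=-12/49, mR=-1854/13573; mL+mR=-5178/13573 → advance -1; mR−mL=30/277 → turn +1·90°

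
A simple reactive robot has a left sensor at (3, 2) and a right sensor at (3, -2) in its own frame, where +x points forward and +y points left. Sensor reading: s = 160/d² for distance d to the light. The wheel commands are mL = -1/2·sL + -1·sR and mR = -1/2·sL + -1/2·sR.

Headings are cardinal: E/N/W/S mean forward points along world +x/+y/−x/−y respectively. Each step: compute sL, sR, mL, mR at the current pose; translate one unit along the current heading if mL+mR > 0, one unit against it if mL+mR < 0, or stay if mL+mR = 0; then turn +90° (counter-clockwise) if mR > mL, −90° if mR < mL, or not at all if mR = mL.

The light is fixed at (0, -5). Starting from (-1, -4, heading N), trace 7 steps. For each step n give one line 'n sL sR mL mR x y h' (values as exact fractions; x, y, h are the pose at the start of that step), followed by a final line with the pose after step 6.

n=0: pose=(-1,-4,N); sL=32/5, sR=160/17; mL=-1072/85, mR=-672/85; mL+mR=-1744/85 → advance -1; mR−mL=80/17 → turn +1·90°
n=1: pose=(-1,-5,W); sL=8, sR=8; mL=-12, mR=-8; mL+mR=-20 → advance -1; mR−mL=4 → turn +1·90°
n=2: pose=(0,-5,S); sL=160/13, sR=160/13; mL=-240/13, mR=-160/13; mL+mR=-400/13 → advance -1; mR−mL=80/13 → turn +1·90°
n=3: pose=(0,-4,E); sL=80/9, sR=16; mL=-184/9, mR=-112/9; mL+mR=-296/9 → advance -1; mR−mL=8 → turn +1·90°
n=4: pose=(-1,-4,N); sL=32/5, sR=160/17; mL=-1072/85, mR=-672/85; mL+mR=-1744/85 → advance -1; mR−mL=80/17 → turn +1·90°
n=5: pose=(-1,-5,W); sL=8, sR=8; mL=-12, mR=-8; mL+mR=-20 → advance -1; mR−mL=4 → turn +1·90°
n=6: pose=(0,-5,S); sL=160/13, sR=160/13; mL=-240/13, mR=-160/13; mL+mR=-400/13 → advance -1; mR−mL=80/13 → turn +1·90°

0 32/5 160/17 -1072/85 -672/85 -1 -4 N
1 8 8 -12 -8 -1 -5 W
2 160/13 160/13 -240/13 -160/13 0 -5 S
3 80/9 16 -184/9 -112/9 0 -4 E
4 32/5 160/17 -1072/85 -672/85 -1 -4 N
5 8 8 -12 -8 -1 -5 W
6 160/13 160/13 -240/13 -160/13 0 -5 S
final 0 -4 E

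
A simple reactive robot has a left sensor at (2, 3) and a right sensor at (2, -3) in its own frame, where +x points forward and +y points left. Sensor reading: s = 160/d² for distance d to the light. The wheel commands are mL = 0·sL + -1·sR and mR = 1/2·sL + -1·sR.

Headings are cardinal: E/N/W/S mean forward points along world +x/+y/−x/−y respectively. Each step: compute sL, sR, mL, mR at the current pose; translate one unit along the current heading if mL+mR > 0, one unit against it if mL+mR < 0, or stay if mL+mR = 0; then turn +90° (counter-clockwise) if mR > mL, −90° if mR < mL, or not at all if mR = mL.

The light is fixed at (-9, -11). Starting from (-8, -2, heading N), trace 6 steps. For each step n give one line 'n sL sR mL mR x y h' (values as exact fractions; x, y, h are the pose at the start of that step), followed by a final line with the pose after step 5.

0 32/25 160/137 -160/137 -1808/3425 -8 -2 N
1 80/13 80/61 -80/61 1400/793 -8 -3 W
2 32/9 32/9 -32/9 -16/9 -9 -3 S
3 40/37 4 -4 -128/37 -9 -2 E
4 160/137 32/25 -32/25 -2384/3425 -10 -2 N
5 80/17 16/13 -16/13 248/221 -10 -3 W
final -9 -3 S

n=0: pose=(-8,-2,N); sL=32/25, sR=160/137; mL=-160/137, mR=-1808/3425; mL+mR=-5808/3425 → advance -1; mR−mL=16/25 → turn +1·90°
n=1: pose=(-8,-3,W); sL=80/13, sR=80/61; mL=-80/61, mR=1400/793; mL+mR=360/793 → advance +1; mR−mL=40/13 → turn +1·90°
n=2: pose=(-9,-3,S); sL=32/9, sR=32/9; mL=-32/9, mR=-16/9; mL+mR=-16/3 → advance -1; mR−mL=16/9 → turn +1·90°
n=3: pose=(-9,-2,E); sL=40/37, sR=4; mL=-4, mR=-128/37; mL+mR=-276/37 → advance -1; mR−mL=20/37 → turn +1·90°
n=4: pose=(-10,-2,N); sL=160/137, sR=32/25; mL=-32/25, mR=-2384/3425; mL+mR=-6768/3425 → advance -1; mR−mL=80/137 → turn +1·90°
n=5: pose=(-10,-3,W); sL=80/17, sR=16/13; mL=-16/13, mR=248/221; mL+mR=-24/221 → advance -1; mR−mL=40/17 → turn +1·90°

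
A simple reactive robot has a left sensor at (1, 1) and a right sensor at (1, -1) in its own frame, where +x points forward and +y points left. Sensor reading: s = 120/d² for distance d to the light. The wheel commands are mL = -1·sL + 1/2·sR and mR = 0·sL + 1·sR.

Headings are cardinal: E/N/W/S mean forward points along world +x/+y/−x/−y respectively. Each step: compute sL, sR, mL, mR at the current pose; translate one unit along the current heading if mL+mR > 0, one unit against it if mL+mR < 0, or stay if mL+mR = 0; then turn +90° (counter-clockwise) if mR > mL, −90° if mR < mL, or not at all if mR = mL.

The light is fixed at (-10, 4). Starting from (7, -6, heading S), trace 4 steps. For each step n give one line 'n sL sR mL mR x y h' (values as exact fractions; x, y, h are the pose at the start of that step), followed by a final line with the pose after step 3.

n=0: pose=(7,-6,S); sL=24/89, sR=120/377; mL=-3708/33553, mR=120/377; mL+mR=6972/33553 → advance +1; mR−mL=14388/33553 → turn +1·90°
n=1: pose=(7,-7,E); sL=15/53, sR=10/39; mL=-320/2067, mR=10/39; mL+mR=70/689 → advance +1; mR−mL=850/2067 → turn +1·90°
n=2: pose=(8,-7,N); sL=120/389, sR=120/461; mL=-31980/179329, mR=120/461; mL+mR=14700/179329 → advance +1; mR−mL=78660/179329 → turn +1·90°
n=3: pose=(8,-6,W); sL=12/41, sR=12/37; mL=-198/1517, mR=12/37; mL+mR=294/1517 → advance +1; mR−mL=690/1517 → turn +1·90°

0 24/89 120/377 -3708/33553 120/377 7 -6 S
1 15/53 10/39 -320/2067 10/39 7 -7 E
2 120/389 120/461 -31980/179329 120/461 8 -7 N
3 12/41 12/37 -198/1517 12/37 8 -6 W
final 7 -6 S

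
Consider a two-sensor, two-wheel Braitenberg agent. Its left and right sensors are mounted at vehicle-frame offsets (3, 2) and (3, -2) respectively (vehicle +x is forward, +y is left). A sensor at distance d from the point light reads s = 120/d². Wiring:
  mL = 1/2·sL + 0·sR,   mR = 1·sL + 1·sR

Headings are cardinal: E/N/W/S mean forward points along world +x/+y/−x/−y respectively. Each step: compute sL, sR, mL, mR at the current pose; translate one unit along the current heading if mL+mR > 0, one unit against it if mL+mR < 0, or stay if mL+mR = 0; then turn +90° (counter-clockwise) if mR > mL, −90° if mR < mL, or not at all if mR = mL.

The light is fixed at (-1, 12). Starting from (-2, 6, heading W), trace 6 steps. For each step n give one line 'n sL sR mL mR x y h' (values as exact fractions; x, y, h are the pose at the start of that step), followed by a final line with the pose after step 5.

n=0: pose=(-2,6,W); sL=3/2, sR=15/4; mL=3/4, mR=21/4; mL+mR=6 → advance +1; mR−mL=9/2 → turn +1·90°
n=1: pose=(-3,6,S); sL=40/27, sR=120/97; mL=20/27, mR=7120/2619; mL+mR=3020/873 → advance +1; mR−mL=5180/2619 → turn +1·90°
n=2: pose=(-3,5,E); sL=60/13, sR=60/41; mL=30/13, mR=3240/533; mL+mR=4470/533 → advance +1; mR−mL=2010/533 → turn +1·90°
n=3: pose=(-2,5,N); sL=24/5, sR=120/17; mL=12/5, mR=1008/85; mL+mR=1212/85 → advance +1; mR−mL=804/85 → turn +1·90°
n=4: pose=(-2,6,W); sL=3/2, sR=15/4; mL=3/4, mR=21/4; mL+mR=6 → advance +1; mR−mL=9/2 → turn +1·90°
n=5: pose=(-3,6,S); sL=40/27, sR=120/97; mL=20/27, mR=7120/2619; mL+mR=3020/873 → advance +1; mR−mL=5180/2619 → turn +1·90°

0 3/2 15/4 3/4 21/4 -2 6 W
1 40/27 120/97 20/27 7120/2619 -3 6 S
2 60/13 60/41 30/13 3240/533 -3 5 E
3 24/5 120/17 12/5 1008/85 -2 5 N
4 3/2 15/4 3/4 21/4 -2 6 W
5 40/27 120/97 20/27 7120/2619 -3 6 S
final -3 5 E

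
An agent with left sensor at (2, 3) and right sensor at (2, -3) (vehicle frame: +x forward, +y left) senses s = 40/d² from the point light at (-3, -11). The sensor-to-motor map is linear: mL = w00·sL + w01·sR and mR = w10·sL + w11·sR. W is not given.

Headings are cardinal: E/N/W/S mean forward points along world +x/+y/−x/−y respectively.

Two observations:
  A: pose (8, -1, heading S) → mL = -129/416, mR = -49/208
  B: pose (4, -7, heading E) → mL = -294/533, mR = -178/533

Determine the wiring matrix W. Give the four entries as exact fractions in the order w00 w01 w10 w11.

-1 -1/2 1/2 -1

obs A: pose=(8,-1,S) → sL=2/13, sR=5/16, mL=-129/416, mR=-49/208
obs B: pose=(4,-7,E) → sL=4/13, sR=20/41, mL=-294/533, mR=-178/533
sensor matrix S = [[2/13, 5/16], [4/13, 20/41]]; det S = -45/2132
solve [mL_A; mL_B] = S·[w00; w01] and [mR_A; mR_B] = S·[w10; w11]:
  w00 = -1, w01 = -1/2, w10 = 1/2, w11 = -1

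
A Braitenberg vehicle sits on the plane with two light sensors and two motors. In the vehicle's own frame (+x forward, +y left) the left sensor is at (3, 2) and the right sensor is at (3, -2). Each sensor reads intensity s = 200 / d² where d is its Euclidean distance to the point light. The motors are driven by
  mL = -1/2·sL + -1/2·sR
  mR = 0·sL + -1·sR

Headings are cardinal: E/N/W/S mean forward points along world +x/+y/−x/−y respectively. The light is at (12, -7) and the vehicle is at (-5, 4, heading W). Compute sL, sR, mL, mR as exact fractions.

left sensor world pos  = (-8, 2); dL² = 481
right sensor world pos = (-8, 6); dR² = 569
sL = 200/481 = 200/481
sR = 200/569 = 200/569
mL = -1/2·sL + -1/2·sR = -105000/273689
mR = 0·sL + -1·sR = -200/569

200/481 200/569 -105000/273689 -200/569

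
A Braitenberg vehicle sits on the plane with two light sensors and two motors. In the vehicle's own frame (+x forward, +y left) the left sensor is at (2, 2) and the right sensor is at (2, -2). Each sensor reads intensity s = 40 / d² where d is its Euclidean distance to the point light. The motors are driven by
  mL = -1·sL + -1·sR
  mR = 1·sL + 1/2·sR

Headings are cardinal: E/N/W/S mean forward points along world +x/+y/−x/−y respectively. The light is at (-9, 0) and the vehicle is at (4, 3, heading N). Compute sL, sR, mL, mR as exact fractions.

left sensor world pos  = (2, 5); dL² = 146
right sensor world pos = (6, 5); dR² = 250
sL = 40/146 = 20/73
sR = 40/250 = 4/25
mL = -1·sL + -1·sR = -792/1825
mR = 1·sL + 1/2·sR = 646/1825

20/73 4/25 -792/1825 646/1825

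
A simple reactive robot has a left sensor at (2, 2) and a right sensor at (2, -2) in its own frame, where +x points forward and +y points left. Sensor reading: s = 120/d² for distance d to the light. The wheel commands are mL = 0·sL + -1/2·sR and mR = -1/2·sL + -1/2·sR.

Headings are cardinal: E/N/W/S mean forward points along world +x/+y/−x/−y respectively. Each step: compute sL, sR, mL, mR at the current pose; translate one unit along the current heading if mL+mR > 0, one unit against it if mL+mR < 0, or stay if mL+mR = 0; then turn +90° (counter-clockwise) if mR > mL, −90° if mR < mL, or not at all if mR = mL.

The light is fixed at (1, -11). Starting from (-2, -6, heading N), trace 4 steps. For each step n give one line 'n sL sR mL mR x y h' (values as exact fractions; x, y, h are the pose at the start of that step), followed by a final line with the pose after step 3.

n=0: pose=(-2,-6,N); sL=60/37, sR=12/5; mL=-6/5, mR=-372/185; mL+mR=-594/185 → advance -1; mR−mL=-30/37 → turn -1·90°
n=1: pose=(-2,-7,E); sL=120/37, sR=24; mL=-12, mR=-504/37; mL+mR=-948/37 → advance -1; mR−mL=-60/37 → turn -1·90°
n=2: pose=(-3,-7,S); sL=15, sR=3; mL=-3/2, mR=-9; mL+mR=-21/2 → advance -1; mR−mL=-15/2 → turn -1·90°
n=3: pose=(-3,-6,W); sL=8/3, sR=24/17; mL=-12/17, mR=-104/51; mL+mR=-140/51 → advance -1; mR−mL=-4/3 → turn -1·90°

0 60/37 12/5 -6/5 -372/185 -2 -6 N
1 120/37 24 -12 -504/37 -2 -7 E
2 15 3 -3/2 -9 -3 -7 S
3 8/3 24/17 -12/17 -104/51 -3 -6 W
final -2 -6 N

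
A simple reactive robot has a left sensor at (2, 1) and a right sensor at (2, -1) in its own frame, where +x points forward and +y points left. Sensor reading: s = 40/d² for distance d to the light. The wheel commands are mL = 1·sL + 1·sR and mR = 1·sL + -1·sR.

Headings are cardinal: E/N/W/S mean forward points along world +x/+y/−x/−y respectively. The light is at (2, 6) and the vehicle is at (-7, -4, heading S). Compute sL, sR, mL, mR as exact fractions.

5/26 10/61 565/1586 45/1586

left sensor world pos  = (-6, -6); dL² = 208
right sensor world pos = (-8, -6); dR² = 244
sL = 40/208 = 5/26
sR = 40/244 = 10/61
mL = 1·sL + 1·sR = 565/1586
mR = 1·sL + -1·sR = 45/1586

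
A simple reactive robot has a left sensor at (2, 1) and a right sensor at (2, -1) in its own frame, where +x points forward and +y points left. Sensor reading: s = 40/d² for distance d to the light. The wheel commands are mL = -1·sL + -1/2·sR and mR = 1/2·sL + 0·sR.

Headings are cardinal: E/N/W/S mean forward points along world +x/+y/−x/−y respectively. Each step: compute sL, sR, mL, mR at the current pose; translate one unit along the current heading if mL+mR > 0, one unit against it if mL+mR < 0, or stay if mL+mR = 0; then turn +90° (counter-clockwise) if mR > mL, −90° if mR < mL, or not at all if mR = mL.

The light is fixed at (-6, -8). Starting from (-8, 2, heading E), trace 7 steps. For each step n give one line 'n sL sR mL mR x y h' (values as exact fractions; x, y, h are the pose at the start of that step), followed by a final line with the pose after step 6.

0 40/121 40/81 -5660/9801 20/121 -8 2 E
1 1/4 10/37 -57/148 1/8 -9 2 N
2 40/89 8/25 -1356/2225 20/89 -9 1 W
3 4/5 20/29 -166/145 2/5 -8 1 S
4 40/121 40/81 -5660/9801 20/121 -8 2 E
5 1/4 10/37 -57/148 1/8 -9 2 N
6 40/89 8/25 -1356/2225 20/89 -9 1 W
final -8 1 S

n=0: pose=(-8,2,E); sL=40/121, sR=40/81; mL=-5660/9801, mR=20/121; mL+mR=-4040/9801 → advance -1; mR−mL=7280/9801 → turn +1·90°
n=1: pose=(-9,2,N); sL=1/4, sR=10/37; mL=-57/148, mR=1/8; mL+mR=-77/296 → advance -1; mR−mL=151/296 → turn +1·90°
n=2: pose=(-9,1,W); sL=40/89, sR=8/25; mL=-1356/2225, mR=20/89; mL+mR=-856/2225 → advance -1; mR−mL=1856/2225 → turn +1·90°
n=3: pose=(-8,1,S); sL=4/5, sR=20/29; mL=-166/145, mR=2/5; mL+mR=-108/145 → advance -1; mR−mL=224/145 → turn +1·90°
n=4: pose=(-8,2,E); sL=40/121, sR=40/81; mL=-5660/9801, mR=20/121; mL+mR=-4040/9801 → advance -1; mR−mL=7280/9801 → turn +1·90°
n=5: pose=(-9,2,N); sL=1/4, sR=10/37; mL=-57/148, mR=1/8; mL+mR=-77/296 → advance -1; mR−mL=151/296 → turn +1·90°
n=6: pose=(-9,1,W); sL=40/89, sR=8/25; mL=-1356/2225, mR=20/89; mL+mR=-856/2225 → advance -1; mR−mL=1856/2225 → turn +1·90°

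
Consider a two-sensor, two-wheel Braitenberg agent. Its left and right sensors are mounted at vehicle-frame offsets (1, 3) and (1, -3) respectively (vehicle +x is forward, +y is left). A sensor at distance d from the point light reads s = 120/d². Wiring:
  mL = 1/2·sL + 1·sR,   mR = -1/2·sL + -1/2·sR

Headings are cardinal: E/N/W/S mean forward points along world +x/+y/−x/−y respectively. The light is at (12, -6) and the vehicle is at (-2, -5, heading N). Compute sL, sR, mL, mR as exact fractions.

left sensor world pos  = (-5, -4); dL² = 293
right sensor world pos = (1, -4); dR² = 125
sL = 120/293 = 120/293
sR = 120/125 = 24/25
mL = 1/2·sL + 1·sR = 8532/7325
mR = -1/2·sL + -1/2·sR = -5016/7325

120/293 24/25 8532/7325 -5016/7325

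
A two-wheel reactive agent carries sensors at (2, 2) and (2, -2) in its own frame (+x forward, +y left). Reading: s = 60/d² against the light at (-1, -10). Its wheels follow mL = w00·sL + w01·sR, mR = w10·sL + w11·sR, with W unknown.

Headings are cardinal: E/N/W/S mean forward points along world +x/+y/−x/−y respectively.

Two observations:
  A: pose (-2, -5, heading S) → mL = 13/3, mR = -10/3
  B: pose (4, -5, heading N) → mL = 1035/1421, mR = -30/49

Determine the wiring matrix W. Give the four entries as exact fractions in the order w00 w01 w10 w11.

obs A: pose=(-2,-5,S) → sL=6, sR=10/3, mL=13/3, mR=-10/3
obs B: pose=(4,-5,N) → sL=30/29, sR=30/49, mL=1035/1421, mR=-30/49
sensor matrix S = [[6, 10/3], [30/29, 30/49]]; det S = 320/1421
solve [mL_A; mL_B] = S·[w00; w01] and [mR_A; mR_B] = S·[w10; w11]:
  w00 = 1, w01 = -1/2, w10 = 0, w11 = -1

1 -1/2 0 -1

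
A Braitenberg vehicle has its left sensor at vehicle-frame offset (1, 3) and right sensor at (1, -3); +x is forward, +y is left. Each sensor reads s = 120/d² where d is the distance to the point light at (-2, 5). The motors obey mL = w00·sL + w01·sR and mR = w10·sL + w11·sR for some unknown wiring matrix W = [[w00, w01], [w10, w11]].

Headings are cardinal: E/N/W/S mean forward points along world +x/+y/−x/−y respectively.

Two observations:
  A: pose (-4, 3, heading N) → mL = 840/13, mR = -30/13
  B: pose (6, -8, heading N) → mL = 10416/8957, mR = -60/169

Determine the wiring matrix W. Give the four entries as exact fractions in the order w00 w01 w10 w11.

1 1 -1/2 0

obs A: pose=(-4,3,N) → sL=60/13, sR=60, mL=840/13, mR=-30/13
obs B: pose=(6,-8,N) → sL=120/169, sR=24/53, mL=10416/8957, mR=-60/169
sensor matrix S = [[60/13, 60], [120/169, 24/53]]; det S = -362880/8957
solve [mL_A; mL_B] = S·[w00; w01] and [mR_A; mR_B] = S·[w10; w11]:
  w00 = 1, w01 = 1, w10 = -1/2, w11 = 0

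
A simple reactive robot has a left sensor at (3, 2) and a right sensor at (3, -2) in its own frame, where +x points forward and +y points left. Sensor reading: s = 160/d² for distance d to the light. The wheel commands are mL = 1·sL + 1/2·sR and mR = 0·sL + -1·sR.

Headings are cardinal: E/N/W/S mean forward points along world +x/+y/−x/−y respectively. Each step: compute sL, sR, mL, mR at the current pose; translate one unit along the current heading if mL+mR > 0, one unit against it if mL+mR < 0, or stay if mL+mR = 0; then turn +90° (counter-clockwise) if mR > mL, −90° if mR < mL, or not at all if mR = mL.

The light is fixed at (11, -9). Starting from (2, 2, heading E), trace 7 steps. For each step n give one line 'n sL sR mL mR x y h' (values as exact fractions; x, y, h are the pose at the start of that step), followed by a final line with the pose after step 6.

0 32/41 160/117 7024/4797 -160/117 2 2 E
1 8/5 40/41 428/205 -40/41 3 2 S
2 32/37 32/53 2288/1961 -32/53 3 1 W
3 16/29 80/109 2904/3161 -80/109 2 1 N
4 32/41 160/117 7024/4797 -160/117 2 2 E
5 8/5 40/41 428/205 -40/41 3 2 S
6 32/37 32/53 2288/1961 -32/53 3 1 W
final 2 1 N

n=0: pose=(2,2,E); sL=32/41, sR=160/117; mL=7024/4797, mR=-160/117; mL+mR=464/4797 → advance +1; mR−mL=-4528/1599 → turn -1·90°
n=1: pose=(3,2,S); sL=8/5, sR=40/41; mL=428/205, mR=-40/41; mL+mR=228/205 → advance +1; mR−mL=-628/205 → turn -1·90°
n=2: pose=(3,1,W); sL=32/37, sR=32/53; mL=2288/1961, mR=-32/53; mL+mR=1104/1961 → advance +1; mR−mL=-3472/1961 → turn -1·90°
n=3: pose=(2,1,N); sL=16/29, sR=80/109; mL=2904/3161, mR=-80/109; mL+mR=584/3161 → advance +1; mR−mL=-5224/3161 → turn -1·90°
n=4: pose=(2,2,E); sL=32/41, sR=160/117; mL=7024/4797, mR=-160/117; mL+mR=464/4797 → advance +1; mR−mL=-4528/1599 → turn -1·90°
n=5: pose=(3,2,S); sL=8/5, sR=40/41; mL=428/205, mR=-40/41; mL+mR=228/205 → advance +1; mR−mL=-628/205 → turn -1·90°
n=6: pose=(3,1,W); sL=32/37, sR=32/53; mL=2288/1961, mR=-32/53; mL+mR=1104/1961 → advance +1; mR−mL=-3472/1961 → turn -1·90°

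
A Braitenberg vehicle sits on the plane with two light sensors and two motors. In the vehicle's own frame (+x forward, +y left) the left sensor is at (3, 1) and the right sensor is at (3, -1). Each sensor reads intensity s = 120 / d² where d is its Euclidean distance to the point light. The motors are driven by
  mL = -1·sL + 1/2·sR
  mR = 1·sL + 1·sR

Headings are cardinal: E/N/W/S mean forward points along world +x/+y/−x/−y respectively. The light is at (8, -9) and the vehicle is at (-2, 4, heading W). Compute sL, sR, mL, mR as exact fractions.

120/313 24/73 -5004/22849 16272/22849

left sensor world pos  = (-5, 3); dL² = 313
right sensor world pos = (-5, 5); dR² = 365
sL = 120/313 = 120/313
sR = 120/365 = 24/73
mL = -1·sL + 1/2·sR = -5004/22849
mR = 1·sL + 1·sR = 16272/22849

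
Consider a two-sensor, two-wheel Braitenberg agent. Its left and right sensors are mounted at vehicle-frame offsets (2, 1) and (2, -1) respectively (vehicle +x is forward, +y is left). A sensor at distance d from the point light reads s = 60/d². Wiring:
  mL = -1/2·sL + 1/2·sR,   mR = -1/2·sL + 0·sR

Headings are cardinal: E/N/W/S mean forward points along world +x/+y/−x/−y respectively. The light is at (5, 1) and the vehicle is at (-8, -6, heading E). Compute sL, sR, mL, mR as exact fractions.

left sensor world pos  = (-6, -5); dL² = 157
right sensor world pos = (-6, -7); dR² = 185
sL = 60/157 = 60/157
sR = 60/185 = 12/37
mL = -1/2·sL + 1/2·sR = -168/5809
mR = -1/2·sL + 0·sR = -30/157

60/157 12/37 -168/5809 -30/157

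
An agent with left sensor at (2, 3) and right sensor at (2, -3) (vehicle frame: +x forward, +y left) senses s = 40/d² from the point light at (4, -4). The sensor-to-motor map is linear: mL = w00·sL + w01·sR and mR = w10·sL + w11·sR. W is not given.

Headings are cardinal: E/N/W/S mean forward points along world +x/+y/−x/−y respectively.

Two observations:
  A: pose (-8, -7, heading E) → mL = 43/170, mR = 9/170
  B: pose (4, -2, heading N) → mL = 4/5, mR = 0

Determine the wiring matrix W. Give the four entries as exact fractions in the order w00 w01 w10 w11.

1 -1/2 1/2 -1/2

obs A: pose=(-8,-7,E) → sL=2/5, sR=5/17, mL=43/170, mR=9/170
obs B: pose=(4,-2,N) → sL=8/5, sR=8/5, mL=4/5, mR=0
sensor matrix S = [[2/5, 5/17], [8/5, 8/5]]; det S = 72/425
solve [mL_A; mL_B] = S·[w00; w01] and [mR_A; mR_B] = S·[w10; w11]:
  w00 = 1, w01 = -1/2, w10 = 1/2, w11 = -1/2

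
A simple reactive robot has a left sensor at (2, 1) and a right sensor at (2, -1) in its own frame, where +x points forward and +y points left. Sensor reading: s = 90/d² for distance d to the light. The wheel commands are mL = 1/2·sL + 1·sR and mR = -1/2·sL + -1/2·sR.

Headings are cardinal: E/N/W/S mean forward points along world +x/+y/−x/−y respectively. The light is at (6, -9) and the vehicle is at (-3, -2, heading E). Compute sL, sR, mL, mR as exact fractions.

left sensor world pos  = (-1, -1); dL² = 113
right sensor world pos = (-1, -3); dR² = 85
sL = 90/113 = 90/113
sR = 90/85 = 18/17
mL = 1/2·sL + 1·sR = 2799/1921
mR = -1/2·sL + -1/2·sR = -1782/1921

90/113 18/17 2799/1921 -1782/1921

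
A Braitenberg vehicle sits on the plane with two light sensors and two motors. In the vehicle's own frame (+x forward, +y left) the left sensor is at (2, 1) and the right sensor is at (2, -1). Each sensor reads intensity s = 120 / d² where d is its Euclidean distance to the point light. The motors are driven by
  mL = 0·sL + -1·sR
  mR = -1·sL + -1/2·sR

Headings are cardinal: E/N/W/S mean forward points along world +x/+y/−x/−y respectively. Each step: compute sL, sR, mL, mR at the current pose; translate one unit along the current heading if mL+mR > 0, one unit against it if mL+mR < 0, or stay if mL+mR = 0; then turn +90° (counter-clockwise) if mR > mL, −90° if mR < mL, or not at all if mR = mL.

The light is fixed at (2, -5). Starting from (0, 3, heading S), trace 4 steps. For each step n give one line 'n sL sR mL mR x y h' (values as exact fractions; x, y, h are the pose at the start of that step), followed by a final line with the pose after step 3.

0 120/37 8/3 -8/3 -508/111 0 3 S
1 3/2 30/29 -30/29 -117/58 0 4 W
2 24/25 120/121 -120/121 -4404/3025 1 4 N
3 60/41 12/5 -12/5 -546/205 1 3 E
final 0 3 S

n=0: pose=(0,3,S); sL=120/37, sR=8/3; mL=-8/3, mR=-508/111; mL+mR=-268/37 → advance -1; mR−mL=-212/111 → turn -1·90°
n=1: pose=(0,4,W); sL=3/2, sR=30/29; mL=-30/29, mR=-117/58; mL+mR=-177/58 → advance -1; mR−mL=-57/58 → turn -1·90°
n=2: pose=(1,4,N); sL=24/25, sR=120/121; mL=-120/121, mR=-4404/3025; mL+mR=-7404/3025 → advance -1; mR−mL=-1404/3025 → turn -1·90°
n=3: pose=(1,3,E); sL=60/41, sR=12/5; mL=-12/5, mR=-546/205; mL+mR=-1038/205 → advance -1; mR−mL=-54/205 → turn -1·90°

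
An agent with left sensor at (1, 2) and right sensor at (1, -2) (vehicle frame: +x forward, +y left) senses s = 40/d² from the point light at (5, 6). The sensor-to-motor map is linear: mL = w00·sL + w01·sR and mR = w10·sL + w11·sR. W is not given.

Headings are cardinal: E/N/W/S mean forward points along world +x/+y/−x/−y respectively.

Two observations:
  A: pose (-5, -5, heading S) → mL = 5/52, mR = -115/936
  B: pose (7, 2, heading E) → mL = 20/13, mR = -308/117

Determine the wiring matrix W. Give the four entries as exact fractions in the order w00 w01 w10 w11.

1/2 0 -1 1/2

obs A: pose=(-5,-5,S) → sL=5/26, sR=5/36, mL=5/52, mR=-115/936
obs B: pose=(7,2,E) → sL=40/13, sR=8/9, mL=20/13, mR=-308/117
sensor matrix S = [[5/26, 5/36], [40/13, 8/9]]; det S = -10/39
solve [mL_A; mL_B] = S·[w00; w01] and [mR_A; mR_B] = S·[w10; w11]:
  w00 = 1/2, w01 = 0, w10 = -1, w11 = 1/2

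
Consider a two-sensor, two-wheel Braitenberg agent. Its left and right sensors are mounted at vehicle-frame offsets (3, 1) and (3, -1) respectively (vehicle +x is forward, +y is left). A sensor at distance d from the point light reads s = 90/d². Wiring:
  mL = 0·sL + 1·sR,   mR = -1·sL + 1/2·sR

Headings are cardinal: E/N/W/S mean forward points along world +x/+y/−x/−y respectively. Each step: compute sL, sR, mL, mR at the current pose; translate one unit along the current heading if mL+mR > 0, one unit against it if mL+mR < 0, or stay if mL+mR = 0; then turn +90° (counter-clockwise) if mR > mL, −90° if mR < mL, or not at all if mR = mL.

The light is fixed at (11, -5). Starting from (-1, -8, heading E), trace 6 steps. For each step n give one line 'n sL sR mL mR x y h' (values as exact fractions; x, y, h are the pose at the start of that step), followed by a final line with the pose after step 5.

n=0: pose=(-1,-8,E); sL=18/17, sR=90/97; mL=90/97, mR=-981/1649; mL+mR=549/1649 → advance +1; mR−mL=-2511/1649 → turn -1·90°
n=1: pose=(0,-8,S); sL=45/68, sR=1/2; mL=1/2, mR=-7/17; mL+mR=3/34 → advance +1; mR−mL=-31/34 → turn -1·90°
n=2: pose=(0,-9,W); sL=90/221, sR=18/41; mL=18/41, mR=-1701/9061; mL+mR=2277/9061 → advance +1; mR−mL=-5679/9061 → turn -1·90°
n=3: pose=(-1,-9,N); sL=9/17, sR=45/61; mL=45/61, mR=-333/2074; mL+mR=1197/2074 → advance +1; mR−mL=-1863/2074 → turn -1·90°
n=4: pose=(-1,-8,E); sL=18/17, sR=90/97; mL=90/97, mR=-981/1649; mL+mR=549/1649 → advance +1; mR−mL=-2511/1649 → turn -1·90°
n=5: pose=(0,-8,S); sL=45/68, sR=1/2; mL=1/2, mR=-7/17; mL+mR=3/34 → advance +1; mR−mL=-31/34 → turn -1·90°

0 18/17 90/97 90/97 -981/1649 -1 -8 E
1 45/68 1/2 1/2 -7/17 0 -8 S
2 90/221 18/41 18/41 -1701/9061 0 -9 W
3 9/17 45/61 45/61 -333/2074 -1 -9 N
4 18/17 90/97 90/97 -981/1649 -1 -8 E
5 45/68 1/2 1/2 -7/17 0 -8 S
final 0 -9 W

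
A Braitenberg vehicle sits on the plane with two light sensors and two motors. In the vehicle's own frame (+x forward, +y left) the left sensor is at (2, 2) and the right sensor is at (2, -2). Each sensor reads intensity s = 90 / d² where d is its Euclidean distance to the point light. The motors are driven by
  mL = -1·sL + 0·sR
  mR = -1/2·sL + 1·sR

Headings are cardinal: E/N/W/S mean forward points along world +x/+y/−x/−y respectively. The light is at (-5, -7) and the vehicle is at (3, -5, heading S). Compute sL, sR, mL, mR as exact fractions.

left sensor world pos  = (5, -7); dL² = 100
right sensor world pos = (1, -7); dR² = 36
sL = 90/100 = 9/10
sR = 90/36 = 5/2
mL = -1·sL + 0·sR = -9/10
mR = -1/2·sL + 1·sR = 41/20

9/10 5/2 -9/10 41/20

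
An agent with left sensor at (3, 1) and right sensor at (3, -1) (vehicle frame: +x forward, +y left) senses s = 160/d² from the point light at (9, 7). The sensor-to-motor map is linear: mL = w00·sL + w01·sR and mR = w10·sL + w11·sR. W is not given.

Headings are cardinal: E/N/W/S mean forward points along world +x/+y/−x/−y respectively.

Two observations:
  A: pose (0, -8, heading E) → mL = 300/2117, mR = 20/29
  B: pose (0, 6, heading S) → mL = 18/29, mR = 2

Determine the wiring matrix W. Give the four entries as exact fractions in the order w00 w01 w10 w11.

obs A: pose=(0,-8,E) → sL=20/29, sR=40/73, mL=300/2117, mR=20/29
obs B: pose=(0,6,S) → sL=2, sR=40/29, mL=18/29, mR=2
sensor matrix S = [[20/29, 40/73], [2, 40/29]]; det S = -8880/61393
solve [mL_A; mL_B] = S·[w00; w01] and [mR_A; mR_B] = S·[w10; w11]:
  w00 = 1, w01 = -1, w10 = 1, w11 = 0

1 -1 1 0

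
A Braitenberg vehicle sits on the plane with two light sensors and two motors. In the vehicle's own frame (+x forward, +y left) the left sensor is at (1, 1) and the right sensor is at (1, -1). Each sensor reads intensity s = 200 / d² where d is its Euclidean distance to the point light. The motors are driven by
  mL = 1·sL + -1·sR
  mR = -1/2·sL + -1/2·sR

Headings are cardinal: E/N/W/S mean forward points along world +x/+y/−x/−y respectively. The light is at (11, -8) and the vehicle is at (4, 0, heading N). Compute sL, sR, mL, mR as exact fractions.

40/29 200/117 -1120/3393 -5240/3393

left sensor world pos  = (3, 1); dL² = 145
right sensor world pos = (5, 1); dR² = 117
sL = 200/145 = 40/29
sR = 200/117 = 200/117
mL = 1·sL + -1·sR = -1120/3393
mR = -1/2·sL + -1/2·sR = -5240/3393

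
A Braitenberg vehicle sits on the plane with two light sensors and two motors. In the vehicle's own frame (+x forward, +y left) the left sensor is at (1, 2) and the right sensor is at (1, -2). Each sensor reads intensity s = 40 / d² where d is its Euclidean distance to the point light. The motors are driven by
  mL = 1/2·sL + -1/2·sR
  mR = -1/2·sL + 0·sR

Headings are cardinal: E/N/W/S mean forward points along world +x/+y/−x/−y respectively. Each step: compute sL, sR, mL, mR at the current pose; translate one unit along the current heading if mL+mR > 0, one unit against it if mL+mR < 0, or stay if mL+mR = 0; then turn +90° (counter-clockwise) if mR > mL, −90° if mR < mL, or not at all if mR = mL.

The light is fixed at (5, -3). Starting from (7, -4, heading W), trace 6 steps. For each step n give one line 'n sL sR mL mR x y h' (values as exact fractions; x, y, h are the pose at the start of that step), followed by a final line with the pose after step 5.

0 4 20 -8 -2 7 -4 W
1 40/29 8 -96/29 -20/29 8 -4 S
2 2 2 0 -1 8 -3 E
3 40/17 40 -320/17 -20/17 7 -3 S
4 20/9 4 -8/9 -10/9 7 -2 E
5 40/9 40 -160/9 -20/9 6 -2 S
final 6 -1 E

n=0: pose=(7,-4,W); sL=4, sR=20; mL=-8, mR=-2; mL+mR=-10 → advance -1; mR−mL=6 → turn +1·90°
n=1: pose=(8,-4,S); sL=40/29, sR=8; mL=-96/29, mR=-20/29; mL+mR=-4 → advance -1; mR−mL=76/29 → turn +1·90°
n=2: pose=(8,-3,E); sL=2, sR=2; mL=0, mR=-1; mL+mR=-1 → advance -1; mR−mL=-1 → turn -1·90°
n=3: pose=(7,-3,S); sL=40/17, sR=40; mL=-320/17, mR=-20/17; mL+mR=-20 → advance -1; mR−mL=300/17 → turn +1·90°
n=4: pose=(7,-2,E); sL=20/9, sR=4; mL=-8/9, mR=-10/9; mL+mR=-2 → advance -1; mR−mL=-2/9 → turn -1·90°
n=5: pose=(6,-2,S); sL=40/9, sR=40; mL=-160/9, mR=-20/9; mL+mR=-20 → advance -1; mR−mL=140/9 → turn +1·90°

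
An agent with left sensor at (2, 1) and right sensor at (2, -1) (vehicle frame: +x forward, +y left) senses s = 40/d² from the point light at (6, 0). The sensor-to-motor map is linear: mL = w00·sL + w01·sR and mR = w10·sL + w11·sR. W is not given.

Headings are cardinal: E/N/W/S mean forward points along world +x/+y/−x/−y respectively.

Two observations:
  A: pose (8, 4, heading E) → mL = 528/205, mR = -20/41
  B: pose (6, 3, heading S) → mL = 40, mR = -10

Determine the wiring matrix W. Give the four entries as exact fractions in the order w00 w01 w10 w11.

obs A: pose=(8,4,E) → sL=40/41, sR=8/5, mL=528/205, mR=-20/41
obs B: pose=(6,3,S) → sL=20, sR=20, mL=40, mR=-10
sensor matrix S = [[40/41, 8/5], [20, 20]]; det S = -512/41
solve [mL_A; mL_B] = S·[w00; w01] and [mR_A; mR_B] = S·[w10; w11]:
  w00 = 1, w01 = 1, w10 = -1/2, w11 = 0

1 1 -1/2 0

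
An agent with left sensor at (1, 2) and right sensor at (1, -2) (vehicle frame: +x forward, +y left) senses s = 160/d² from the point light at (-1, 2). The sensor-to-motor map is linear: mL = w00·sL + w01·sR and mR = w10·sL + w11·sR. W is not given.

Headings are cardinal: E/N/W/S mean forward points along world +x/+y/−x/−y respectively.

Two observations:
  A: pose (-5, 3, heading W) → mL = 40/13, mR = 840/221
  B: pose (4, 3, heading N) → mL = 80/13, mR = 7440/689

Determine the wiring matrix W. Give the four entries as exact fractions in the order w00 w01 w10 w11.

1/2 0 1 -1/2

obs A: pose=(-5,3,W) → sL=80/13, sR=80/17, mL=40/13, mR=840/221
obs B: pose=(4,3,N) → sL=160/13, sR=160/53, mL=80/13, mR=7440/689
sensor matrix S = [[80/13, 80/17], [160/13, 160/53]]; det S = -460800/11713
solve [mL_A; mL_B] = S·[w00; w01] and [mR_A; mR_B] = S·[w10; w11]:
  w00 = 1/2, w01 = 0, w10 = 1, w11 = -1/2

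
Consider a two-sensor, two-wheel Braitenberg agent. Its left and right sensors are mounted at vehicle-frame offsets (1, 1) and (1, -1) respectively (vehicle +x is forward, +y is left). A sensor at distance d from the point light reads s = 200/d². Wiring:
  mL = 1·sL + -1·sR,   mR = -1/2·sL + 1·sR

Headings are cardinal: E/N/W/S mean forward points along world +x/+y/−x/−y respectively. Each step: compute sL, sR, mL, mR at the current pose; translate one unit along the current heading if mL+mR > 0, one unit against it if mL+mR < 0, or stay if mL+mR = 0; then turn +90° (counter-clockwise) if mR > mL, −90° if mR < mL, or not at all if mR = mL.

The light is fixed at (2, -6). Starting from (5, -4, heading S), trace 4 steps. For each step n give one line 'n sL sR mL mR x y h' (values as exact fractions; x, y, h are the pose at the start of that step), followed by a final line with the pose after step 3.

0 200/17 40 -480/17 580/17 5 -4 S
1 10 25/2 -5/2 15/2 5 -5 E
2 200/13 200/29 3200/377 -300/377 6 -5 N
3 100/17 100/13 -400/221 1050/221 6 -4 E
final 7 -4 N

n=0: pose=(5,-4,S); sL=200/17, sR=40; mL=-480/17, mR=580/17; mL+mR=100/17 → advance +1; mR−mL=1060/17 → turn +1·90°
n=1: pose=(5,-5,E); sL=10, sR=25/2; mL=-5/2, mR=15/2; mL+mR=5 → advance +1; mR−mL=10 → turn +1·90°
n=2: pose=(6,-5,N); sL=200/13, sR=200/29; mL=3200/377, mR=-300/377; mL+mR=100/13 → advance +1; mR−mL=-3500/377 → turn -1·90°
n=3: pose=(6,-4,E); sL=100/17, sR=100/13; mL=-400/221, mR=1050/221; mL+mR=50/17 → advance +1; mR−mL=1450/221 → turn +1·90°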